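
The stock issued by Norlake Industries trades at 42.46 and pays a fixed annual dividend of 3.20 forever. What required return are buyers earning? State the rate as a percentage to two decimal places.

7.54%

P = C/r ⇒ r = C/P = 3.20/42.46 = 0.075365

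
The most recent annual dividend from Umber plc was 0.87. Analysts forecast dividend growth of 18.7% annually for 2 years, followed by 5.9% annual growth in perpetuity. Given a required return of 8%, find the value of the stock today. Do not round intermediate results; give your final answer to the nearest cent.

55.00

D_1 = 1.03269
D_2 = 1.22580
Terminal value at year 2: TV = D_2×(1+g_2)/(r−g_2) = 1.29813/0.021 = 61.81550
P_0 = D_1/(1+r)^1 + D_2/(1+r)^2 + TV/(1+r)^2
    = 0.95619 + 1.05093 + 52.99682 = 55.00395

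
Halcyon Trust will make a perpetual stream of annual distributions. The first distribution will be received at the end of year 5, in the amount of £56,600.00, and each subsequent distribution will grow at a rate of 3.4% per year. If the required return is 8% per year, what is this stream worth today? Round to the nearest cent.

Value at end of year 4: C₁ / (r − g) = £56,600.00 / (0.08 − 0.034) = £1,230,434.7826
Discount to today: PV = £1,230,434.7826 / (1 + 0.08)^4 = £1,230,434.7826 / 1.360489 = £904,406.30

£904406.30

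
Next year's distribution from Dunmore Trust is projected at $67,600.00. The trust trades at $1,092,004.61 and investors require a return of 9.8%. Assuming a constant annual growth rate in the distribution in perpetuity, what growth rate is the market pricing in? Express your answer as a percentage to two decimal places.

3.61%

P = D₁/(r−g) ⇒ g = r − D₁/P = 0.098 − $67,600.00/$1,092,004.61 = 0.036095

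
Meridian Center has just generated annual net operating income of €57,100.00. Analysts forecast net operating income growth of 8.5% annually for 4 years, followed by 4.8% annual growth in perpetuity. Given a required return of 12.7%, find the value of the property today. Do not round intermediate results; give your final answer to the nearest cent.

D_1 = 61953.50000
D_2 = 67219.54750
D_3 = 72933.20904
D_4 = 79132.53181
Terminal value at year 4: TV = D_4×(1+g_2)/(r−g_2) = 82930.89333/0.079 = 1049758.14345
P_0 = D_1/(1+r)^1 + D_2/(1+r)^2 + D_3/(1+r)^3 + D_4/(1+r)^4 + TV/(1+r)^4
    = 54972.04969 + 52923.40187 + 50951.10118 + 49052.30238 + 650719.15059 = 858618.00572

€858618.01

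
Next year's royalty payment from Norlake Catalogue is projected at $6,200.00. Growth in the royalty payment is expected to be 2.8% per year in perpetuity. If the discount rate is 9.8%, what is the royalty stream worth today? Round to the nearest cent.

Growing perpetuity: P = D₁ / (r − g) = $6,200.0000 / (0.098 − 0.028) = $88,571.43

$88571.43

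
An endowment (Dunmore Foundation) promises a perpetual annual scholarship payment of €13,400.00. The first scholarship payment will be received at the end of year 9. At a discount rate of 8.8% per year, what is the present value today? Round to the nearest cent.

€77551.64

Value at end of year 8: C / r = €13,400.00 / 0.088 = €152,272.7273
Discount to today: PV = €152,272.7273 / (1 + 0.088)^8 = €152,272.7273 / 1.963501 = €77,551.64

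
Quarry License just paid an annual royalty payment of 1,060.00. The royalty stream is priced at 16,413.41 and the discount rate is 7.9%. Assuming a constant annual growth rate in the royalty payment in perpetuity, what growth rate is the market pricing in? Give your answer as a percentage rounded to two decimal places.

1.35%

P = D₀(1+g)/(r−g) ⇒ P(r−g) = D₀(1+g) ⇒ g(P+D₀) = P·r − D₀
g = (P·r − D₀)/(P + D₀) = (16,413.41×0.079 − 1,060.00) / (16,413.41 + 1,060.00) = 0.013544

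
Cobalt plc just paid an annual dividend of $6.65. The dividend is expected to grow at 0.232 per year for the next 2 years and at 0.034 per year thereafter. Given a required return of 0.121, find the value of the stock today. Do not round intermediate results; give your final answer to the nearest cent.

D_1 = 8.19280
D_2 = 10.09353
Terminal value at year 2: TV = D_2×(1+g_2)/(r−g_2) = 10.43671/0.087 = 119.96218
P_0 = D_1/(1+r)^1 + D_2/(1+r)^2 + TV/(1+r)^2
    = 7.30847 + 8.03215 + 95.46257 = 110.80320

$110.80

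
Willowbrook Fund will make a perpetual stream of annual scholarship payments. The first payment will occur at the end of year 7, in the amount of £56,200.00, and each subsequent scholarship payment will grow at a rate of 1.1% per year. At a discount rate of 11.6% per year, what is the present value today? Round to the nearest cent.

£277052.36

Value at end of year 6: C₁ / (r − g) = £56,200.00 / (0.116 − 0.011) = £535,238.0952
Discount to today: PV = £535,238.0952 / (1 + 0.116)^6 = £535,238.0952 / 1.931902 = £277,052.36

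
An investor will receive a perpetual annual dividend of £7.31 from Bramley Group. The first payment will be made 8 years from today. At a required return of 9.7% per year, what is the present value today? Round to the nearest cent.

£39.42

Value at end of year 7: C / r = £7.31 / 0.097 = £75.3608
Discount to today: PV = £75.3608 / (1 + 0.097)^7 = £75.3608 / 1.911817 = £39.42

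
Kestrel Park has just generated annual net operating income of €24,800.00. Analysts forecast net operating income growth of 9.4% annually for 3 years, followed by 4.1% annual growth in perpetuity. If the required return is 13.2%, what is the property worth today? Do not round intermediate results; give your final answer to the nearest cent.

D_1 = 27131.20000
D_2 = 29681.53280
D_3 = 32471.59688
Terminal value at year 3: TV = D_3×(1+g_2)/(r−g_2) = 33802.93236/0.091 = 371460.79511
P_0 = D_1/(1+r)^1 + D_2/(1+r)^2 + D_3/(1+r)^3 + TV/(1+r)^3
    = 23967.49117 + 23162.92874 + 22385.37460 + 256078.84566 = 325594.64017

€325594.64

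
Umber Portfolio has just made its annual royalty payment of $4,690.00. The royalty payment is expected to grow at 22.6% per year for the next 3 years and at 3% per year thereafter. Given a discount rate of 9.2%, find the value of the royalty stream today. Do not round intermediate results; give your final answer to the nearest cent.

D_1 = 5749.94000
D_2 = 7049.42644
D_3 = 8642.59682
Terminal value at year 3: TV = D_3×(1+g_2)/(r−g_2) = 8901.87472/0.062 = 143578.62451
P_0 = D_1/(1+r)^1 + D_2/(1+r)^2 + D_3/(1+r)^3 + TV/(1+r)^3
    = 5265.51282 + 5911.64718 + 6637.06908 + 110260.98640 = 128075.21548

$128075.22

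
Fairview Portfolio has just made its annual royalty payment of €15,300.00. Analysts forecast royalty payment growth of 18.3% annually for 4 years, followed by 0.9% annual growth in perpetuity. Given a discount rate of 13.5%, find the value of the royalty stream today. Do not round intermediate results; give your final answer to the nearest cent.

€212549.73

D_1 = 18099.90000
D_2 = 21412.18170
D_3 = 25330.61095
D_4 = 29966.11276
Terminal value at year 4: TV = D_4×(1+g_2)/(r−g_2) = 30235.80777/0.126 = 239966.72833
P_0 = D_1/(1+r)^1 + D_2/(1+r)^2 + D_3/(1+r)^3 + D_4/(1+r)^4 + TV/(1+r)^4
    = 15947.04846 + 16621.46108 + 17324.39512 + 18057.05676 + 144599.76406 = 212549.72548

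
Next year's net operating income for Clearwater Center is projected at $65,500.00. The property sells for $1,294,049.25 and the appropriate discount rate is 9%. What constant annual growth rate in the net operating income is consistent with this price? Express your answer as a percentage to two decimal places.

P = D₁/(r−g) ⇒ g = r − D₁/P = 0.09 − $65,500.00/$1,294,049.25 = 0.039384

3.94%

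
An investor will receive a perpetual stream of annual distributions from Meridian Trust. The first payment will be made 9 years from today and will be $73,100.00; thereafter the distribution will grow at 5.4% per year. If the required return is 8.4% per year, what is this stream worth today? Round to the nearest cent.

Value at end of year 8: C₁ / (r − g) = $73,100.00 / (0.084 − 0.054) = $2,436,666.6667
Discount to today: PV = $2,436,666.6667 / (1 + 0.084)^8 = $2,436,666.6667 / 1.906489 = $1,278,091.26

$1278091.26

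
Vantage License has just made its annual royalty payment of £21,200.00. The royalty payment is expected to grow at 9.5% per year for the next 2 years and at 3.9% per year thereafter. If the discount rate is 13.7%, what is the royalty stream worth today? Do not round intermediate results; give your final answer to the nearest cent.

D_1 = 23214.00000
D_2 = 25419.33000
Terminal value at year 2: TV = D_2×(1+g_2)/(r−g_2) = 26410.68387/0.098 = 269496.77418
P_0 = D_1/(1+r)^1 + D_2/(1+r)^2 + TV/(1+r)^2
    = 20416.88654 + 19662.70076 + 208464.75603 = 248544.34333

£248544.34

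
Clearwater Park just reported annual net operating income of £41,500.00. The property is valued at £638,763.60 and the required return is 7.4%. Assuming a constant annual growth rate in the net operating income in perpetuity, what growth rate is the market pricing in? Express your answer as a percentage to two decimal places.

0.85%

P = D₀(1+g)/(r−g) ⇒ P(r−g) = D₀(1+g) ⇒ g(P+D₀) = P·r − D₀
g = (P·r − D₀)/(P + D₀) = (£638,763.60×0.074 − £41,500.00) / (£638,763.60 + £41,500.00) = 0.008480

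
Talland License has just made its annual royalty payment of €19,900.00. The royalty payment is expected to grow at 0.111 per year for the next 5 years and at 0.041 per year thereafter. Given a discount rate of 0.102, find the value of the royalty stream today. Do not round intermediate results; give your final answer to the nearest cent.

D_1 = 22108.90000
D_2 = 24562.98790
D_3 = 27289.47956
D_4 = 30318.61179
D_5 = 33683.97770
Terminal value at year 5: TV = D_5×(1+g_2)/(r−g_2) = 35065.02078/0.061 = 574836.40626
P_0 = D_1/(1+r)^1 + D_2/(1+r)^2 + D_3/(1+r)^3 + D_4/(1+r)^4 + D_5/(1+r)^5 + TV/(1+r)^5
    = 20062.52269 + 20226.37269 + 20391.56085 + 20558.09810 + 20725.99545 + 353701.00437 = 455665.55415

€455665.55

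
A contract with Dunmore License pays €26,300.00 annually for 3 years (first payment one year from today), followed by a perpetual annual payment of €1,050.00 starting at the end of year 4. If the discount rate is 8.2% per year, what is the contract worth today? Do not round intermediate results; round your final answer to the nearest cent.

PV of 3-year annuity: €26,300.00 × [1 − (1+0.082)^−3] / 0.082 = 67533.79890
Perpetuity value at year 3: €1,050.00 / 0.082 = 12804.87805
PV of perpetuity: 12804.87805 / (1+0.082)^3 = 10108.66174
Total PV = 67533.79890 + 10108.66174 = 77642.46065

€77642.46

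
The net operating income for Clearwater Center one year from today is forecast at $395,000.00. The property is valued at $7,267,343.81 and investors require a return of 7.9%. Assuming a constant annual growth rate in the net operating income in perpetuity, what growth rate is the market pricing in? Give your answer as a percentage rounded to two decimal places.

P = D₁/(r−g) ⇒ g = r − D₁/P = 0.079 − $395,000.00/$7,267,343.81 = 0.024647

2.46%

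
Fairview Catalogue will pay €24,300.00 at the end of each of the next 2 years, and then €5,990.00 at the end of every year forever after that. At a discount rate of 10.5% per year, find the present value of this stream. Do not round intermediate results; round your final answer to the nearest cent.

PV of 2-year annuity: €24,300.00 × [1 − (1+0.105)^−2] / 0.105 = 41892.26265
Perpetuity value at year 2: €5,990.00 / 0.105 = 57047.61905
PV of perpetuity: 57047.61905 / (1+0.105)^2 = 46721.09011
Total PV = 41892.26265 + 46721.09011 = 88613.35275

€88613.35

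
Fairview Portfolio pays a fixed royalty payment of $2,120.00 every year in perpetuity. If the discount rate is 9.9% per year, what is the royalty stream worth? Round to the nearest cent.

Level perpetuity: PV = C / r = $2,120.00 / 0.099 = $21,414.14

$21414.14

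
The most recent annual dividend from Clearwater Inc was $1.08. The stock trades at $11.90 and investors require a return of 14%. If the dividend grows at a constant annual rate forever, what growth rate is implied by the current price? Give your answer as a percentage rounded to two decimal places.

P = D₀(1+g)/(r−g) ⇒ P(r−g) = D₀(1+g) ⇒ g(P+D₀) = P·r − D₀
g = (P·r − D₀)/(P + D₀) = ($11.90×0.14 − $1.08) / ($11.90 + $1.08) = 0.045146

4.51%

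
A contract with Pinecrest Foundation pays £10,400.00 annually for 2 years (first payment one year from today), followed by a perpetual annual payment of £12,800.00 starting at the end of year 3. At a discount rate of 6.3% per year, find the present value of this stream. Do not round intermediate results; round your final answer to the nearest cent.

PV of 2-year annuity: £10,400.00 × [1 − (1+0.063)^−2] / 0.063 = 18987.42355
Perpetuity value at year 2: £12,800.00 / 0.063 = 203174.60317
PV of perpetuity: 203174.60317 / (1+0.063)^2 = 179805.46650
Total PV = 18987.42355 + 179805.46650 = 198792.89005

£198792.89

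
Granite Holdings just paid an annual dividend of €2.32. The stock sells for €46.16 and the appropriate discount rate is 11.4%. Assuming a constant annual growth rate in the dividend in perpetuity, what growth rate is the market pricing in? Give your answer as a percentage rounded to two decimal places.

6.07%

P = D₀(1+g)/(r−g) ⇒ P(r−g) = D₀(1+g) ⇒ g(P+D₀) = P·r − D₀
g = (P·r − D₀)/(P + D₀) = (€46.16×0.114 − €2.32) / (€46.16 + €2.32) = 0.060690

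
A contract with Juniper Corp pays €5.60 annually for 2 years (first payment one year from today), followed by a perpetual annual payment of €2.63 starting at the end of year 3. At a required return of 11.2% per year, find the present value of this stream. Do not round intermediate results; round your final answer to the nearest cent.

PV of 2-year annuity: €5.60 × [1 − (1+0.112)^−2] / 0.112 = 9.56472
Perpetuity value at year 2: €2.63 / 0.112 = 23.48214
PV of perpetuity: 23.48214 / (1+0.112)^2 = 18.99014
Total PV = 9.56472 + 18.99014 = 28.55486

€28.55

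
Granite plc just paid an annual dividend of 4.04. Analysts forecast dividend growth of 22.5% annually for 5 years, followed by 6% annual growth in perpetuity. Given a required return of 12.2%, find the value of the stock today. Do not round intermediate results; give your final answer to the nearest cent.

133.65

D_1 = 4.94900
D_2 = 6.06252
D_3 = 7.42659
D_4 = 9.09758
D_5 = 11.14453
Terminal value at year 5: TV = D_5×(1+g_2)/(r−g_2) = 11.81320/0.062 = 190.53554
P_0 = D_1/(1+r)^1 + D_2/(1+r)^2 + D_3/(1+r)^3 + D_4/(1+r)^4 + D_5/(1+r)^5 + TV/(1+r)^5
    = 4.41087 + 4.81579 + 5.25788 + 5.74056 + 6.26755 + 107.15482 = 133.64747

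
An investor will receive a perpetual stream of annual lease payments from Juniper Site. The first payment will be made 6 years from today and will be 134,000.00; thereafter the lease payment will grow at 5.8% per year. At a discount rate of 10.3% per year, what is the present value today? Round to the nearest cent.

Value at end of year 5: C₁ / (r − g) = 134,000.00 / (0.103 − 0.058) = 2,977,777.7778
Discount to today: PV = 2,977,777.7778 / (1 + 0.103)^5 = 2,977,777.7778 / 1.632592 = 1,823,957.53

1823957.53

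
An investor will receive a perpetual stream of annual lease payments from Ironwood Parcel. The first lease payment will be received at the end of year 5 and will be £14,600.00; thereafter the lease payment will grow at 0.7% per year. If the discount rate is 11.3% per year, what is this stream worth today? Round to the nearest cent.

£89756.59

Value at end of year 4: C₁ / (r − g) = £14,600.00 / (0.113 − 0.007) = £137,735.8491
Discount to today: PV = £137,735.8491 / (1 + 0.113)^4 = £137,735.8491 / 1.534549 = £89,756.59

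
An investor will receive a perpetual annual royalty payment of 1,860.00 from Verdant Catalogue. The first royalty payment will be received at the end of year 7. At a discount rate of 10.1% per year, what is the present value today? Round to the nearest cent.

Value at end of year 6: C / r = 1,860.00 / 0.101 = 18,415.8416
Discount to today: PV = 18,415.8416 / (1 + 0.101)^6 = 18,415.8416 / 1.781246 = 10,338.74

10338.74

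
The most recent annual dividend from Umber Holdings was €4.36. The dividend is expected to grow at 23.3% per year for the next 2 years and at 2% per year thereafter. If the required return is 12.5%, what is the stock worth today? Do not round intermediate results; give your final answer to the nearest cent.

D_1 = 5.37588
D_2 = 6.62846
Terminal value at year 2: TV = D_2×(1+g_2)/(r−g_2) = 6.76103/0.105 = 64.39075
P_0 = D_1/(1+r)^1 + D_2/(1+r)^2 + TV/(1+r)^2
    = 4.77856 + 5.23730 + 50.87665 = 60.89251

€60.89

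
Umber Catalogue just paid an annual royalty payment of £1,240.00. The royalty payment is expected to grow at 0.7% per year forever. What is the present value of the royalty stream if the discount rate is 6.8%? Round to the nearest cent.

D₁ = D₀ × (1 + g) = £1,240.00 × 1.007 = £1,248.6800
Growing perpetuity: P = D₁ / (r − g) = £1,248.6800 / (0.068 − 0.007) = £20,470.16

£20470.16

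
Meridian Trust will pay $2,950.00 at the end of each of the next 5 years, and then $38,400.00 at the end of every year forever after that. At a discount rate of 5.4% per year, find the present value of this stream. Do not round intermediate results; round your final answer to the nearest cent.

PV of 5-year annuity: $2,950.00 × [1 − (1+0.054)^−5] / 0.054 = 12631.95914
Perpetuity value at year 5: $38,400.00 / 0.054 = 711111.11111
PV of perpetuity: 711111.11111 / (1+0.054)^5 = 546681.54127
Total PV = 12631.95914 + 546681.54127 = 559313.50041

$559313.50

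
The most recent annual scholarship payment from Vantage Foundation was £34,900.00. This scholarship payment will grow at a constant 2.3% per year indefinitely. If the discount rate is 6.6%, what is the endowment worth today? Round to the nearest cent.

D₁ = D₀ × (1 + g) = £34,900.00 × 1.023 = £35,702.7000
Growing perpetuity: P = D₁ / (r − g) = £35,702.7000 / (0.066 − 0.023) = £830,295.35

£830295.35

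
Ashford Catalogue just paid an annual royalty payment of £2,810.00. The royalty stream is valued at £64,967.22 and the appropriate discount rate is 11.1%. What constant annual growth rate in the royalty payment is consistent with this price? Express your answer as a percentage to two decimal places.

P = D₀(1+g)/(r−g) ⇒ P(r−g) = D₀(1+g) ⇒ g(P+D₀) = P·r − D₀
g = (P·r − D₀)/(P + D₀) = (£64,967.22×0.111 − £2,810.00) / (£64,967.22 + £2,810.00) = 0.064939

6.49%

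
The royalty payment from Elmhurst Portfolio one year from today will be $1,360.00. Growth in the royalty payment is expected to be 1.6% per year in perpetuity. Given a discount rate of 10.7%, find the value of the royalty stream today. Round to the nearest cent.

Growing perpetuity: P = D₁ / (r − g) = $1,360.0000 / (0.107 − 0.016) = $14,945.05

$14945.05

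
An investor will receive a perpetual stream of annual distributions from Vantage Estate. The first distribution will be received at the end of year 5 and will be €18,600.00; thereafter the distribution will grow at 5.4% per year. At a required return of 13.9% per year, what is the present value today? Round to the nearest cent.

Value at end of year 4: C₁ / (r − g) = €18,600.00 / (0.139 − 0.054) = €218,823.5294
Discount to today: PV = €218,823.5294 / (1 + 0.139)^4 = €218,823.5294 / 1.683042 = €130,016.70

€130016.70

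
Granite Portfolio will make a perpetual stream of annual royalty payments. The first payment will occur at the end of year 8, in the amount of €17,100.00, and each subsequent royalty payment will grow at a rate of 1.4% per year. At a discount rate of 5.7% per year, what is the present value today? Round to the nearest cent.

€269775.65

Value at end of year 7: C₁ / (r − g) = €17,100.00 / (0.057 − 0.014) = €397,674.4186
Discount to today: PV = €397,674.4186 / (1 + 0.057)^7 = €397,674.4186 / 1.474093 = €269,775.65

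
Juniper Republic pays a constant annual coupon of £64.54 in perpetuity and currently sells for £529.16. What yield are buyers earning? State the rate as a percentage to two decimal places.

P = C/r ⇒ r = C/P = £64.54/£529.16 = 0.121967

12.20%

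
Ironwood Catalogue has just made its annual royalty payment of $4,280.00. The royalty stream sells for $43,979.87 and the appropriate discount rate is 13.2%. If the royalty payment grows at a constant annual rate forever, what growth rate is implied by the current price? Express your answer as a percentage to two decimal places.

P = D₀(1+g)/(r−g) ⇒ P(r−g) = D₀(1+g) ⇒ g(P+D₀) = P·r − D₀
g = (P·r − D₀)/(P + D₀) = ($43,979.87×0.132 − $4,280.00) / ($43,979.87 + $4,280.00) = 0.031607

3.16%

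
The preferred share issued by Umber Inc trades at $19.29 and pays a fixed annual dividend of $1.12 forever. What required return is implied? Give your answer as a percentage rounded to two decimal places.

5.81%

P = C/r ⇒ r = C/P = $1.12/$19.29 = 0.058061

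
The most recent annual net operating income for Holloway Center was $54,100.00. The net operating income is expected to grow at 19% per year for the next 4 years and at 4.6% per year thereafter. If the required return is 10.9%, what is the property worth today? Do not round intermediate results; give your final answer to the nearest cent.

D_1 = 64379.00000
D_2 = 76611.01000
D_3 = 91167.10190
D_4 = 108488.85126
Terminal value at year 4: TV = D_4×(1+g_2)/(r−g_2) = 113479.33842/0.063 = 1801259.33998
P_0 = D_1/(1+r)^1 + D_2/(1+r)^2 + D_3/(1+r)^3 + D_4/(1+r)^4 + TV/(1+r)^4
    = 58051.39766 + 62291.40055 + 66841.08806 + 71723.07916 + 1190830.80635 = 1449737.77177

$1449737.77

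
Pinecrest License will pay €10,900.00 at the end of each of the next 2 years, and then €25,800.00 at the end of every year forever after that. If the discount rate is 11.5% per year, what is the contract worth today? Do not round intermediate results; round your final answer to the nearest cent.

PV of 2-year annuity: €10,900.00 × [1 − (1+0.115)^−2] / 0.115 = 18543.30471
Perpetuity value at year 2: €25,800.00 / 0.115 = 224347.82609
PV of perpetuity: 224347.82609 / (1+0.115)^2 = 180456.33420
Total PV = 18543.30471 + 180456.33420 = 198999.63891

€198999.64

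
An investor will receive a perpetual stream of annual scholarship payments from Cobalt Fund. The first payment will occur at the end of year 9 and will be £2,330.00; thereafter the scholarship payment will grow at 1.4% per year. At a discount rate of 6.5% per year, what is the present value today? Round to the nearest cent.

£27605.07

Value at end of year 8: C₁ / (r − g) = £2,330.00 / (0.065 − 0.014) = £45,686.2745
Discount to today: PV = £45,686.2745 / (1 + 0.065)^8 = £45,686.2745 / 1.654996 = £27,605.07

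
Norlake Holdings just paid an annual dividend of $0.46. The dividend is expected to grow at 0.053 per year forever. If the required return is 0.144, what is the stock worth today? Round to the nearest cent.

D₁ = D₀ × (1 + g) = $0.46 × 1.053 = $0.4844
Growing perpetuity: P = D₁ / (r − g) = $0.4844 / (0.144 − 0.053) = $5.32

$5.32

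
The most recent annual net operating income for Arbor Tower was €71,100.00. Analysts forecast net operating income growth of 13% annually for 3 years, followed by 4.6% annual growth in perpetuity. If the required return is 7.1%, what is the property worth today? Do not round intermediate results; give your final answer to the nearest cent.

D_1 = 80343.00000
D_2 = 90787.59000
D_3 = 102589.97670
Terminal value at year 3: TV = D_3×(1+g_2)/(r−g_2) = 107309.11563/0.025 = 4292364.62513
P_0 = D_1/(1+r)^1 + D_2/(1+r)^2 + D_3/(1+r)^3 + TV/(1+r)^3
    = 75016.80672 + 79149.38524 + 83509.62215 + 3494042.59089 = 3731718.40501

€3731718.41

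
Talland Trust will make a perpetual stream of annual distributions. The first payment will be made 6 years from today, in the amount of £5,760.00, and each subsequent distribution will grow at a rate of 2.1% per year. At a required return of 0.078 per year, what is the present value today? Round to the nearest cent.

£69415.08

Value at end of year 5: C₁ / (r − g) = £5,760.00 / (0.078 − 0.021) = £101,052.6316
Discount to today: PV = £101,052.6316 / (1 + 0.078)^5 = £101,052.6316 / 1.455773 = £69,415.08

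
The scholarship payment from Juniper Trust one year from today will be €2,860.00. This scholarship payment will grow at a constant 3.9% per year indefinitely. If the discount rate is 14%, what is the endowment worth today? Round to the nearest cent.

Growing perpetuity: P = D₁ / (r − g) = €2,860.0000 / (0.14 − 0.039) = €28,316.83

€28316.83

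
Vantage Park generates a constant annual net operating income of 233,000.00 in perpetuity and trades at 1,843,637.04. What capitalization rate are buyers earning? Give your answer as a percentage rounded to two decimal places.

12.64%

P = C/r ⇒ r = C/P = 233,000.00/1,843,637.04 = 0.126381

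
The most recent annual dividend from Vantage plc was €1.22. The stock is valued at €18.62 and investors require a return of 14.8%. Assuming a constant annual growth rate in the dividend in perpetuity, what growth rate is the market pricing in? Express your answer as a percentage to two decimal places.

7.74%

P = D₀(1+g)/(r−g) ⇒ P(r−g) = D₀(1+g) ⇒ g(P+D₀) = P·r − D₀
g = (P·r − D₀)/(P + D₀) = (€18.62×0.148 − €1.22) / (€18.62 + €1.22) = 0.077407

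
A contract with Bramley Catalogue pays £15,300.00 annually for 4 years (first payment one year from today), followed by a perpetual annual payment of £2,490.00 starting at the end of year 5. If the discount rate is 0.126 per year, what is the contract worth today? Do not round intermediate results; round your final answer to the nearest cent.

£58183.74

PV of 4-year annuity: £15,300.00 × [1 − (1+0.126)^−4] / 0.126 = 45890.25110
Perpetuity value at year 4: £2,490.00 / 0.126 = 19761.90476
PV of perpetuity: 19761.90476 / (1+0.126)^4 = 12293.49135
Total PV = 45890.25110 + 12293.49135 = 58183.74244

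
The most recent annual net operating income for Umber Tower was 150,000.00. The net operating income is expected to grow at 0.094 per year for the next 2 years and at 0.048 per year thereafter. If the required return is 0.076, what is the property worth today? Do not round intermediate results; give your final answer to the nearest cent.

D_1 = 164100.00000
D_2 = 179525.40000
Terminal value at year 2: TV = D_2×(1+g_2)/(r−g_2) = 188142.61920/0.028 = 6719379.25714
P_0 = D_1/(1+r)^1 + D_2/(1+r)^2 + TV/(1+r)^2
    = 152509.29368 + 155060.56439 + 5803695.41012 = 6111265.26819

6111265.27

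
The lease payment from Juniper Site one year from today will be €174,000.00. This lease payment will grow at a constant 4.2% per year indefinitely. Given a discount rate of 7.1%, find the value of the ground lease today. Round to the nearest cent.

€6000000.00

Growing perpetuity: P = D₁ / (r − g) = €174,000.0000 / (0.071 − 0.042) = €6,000,000.00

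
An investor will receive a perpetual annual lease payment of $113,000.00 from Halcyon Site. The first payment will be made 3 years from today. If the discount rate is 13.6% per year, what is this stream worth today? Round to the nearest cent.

$643847.29

Value at end of year 2: C / r = $113,000.00 / 0.136 = $830,882.3529
Discount to today: PV = $830,882.3529 / (1 + 0.136)^2 = $830,882.3529 / 1.290496 = $643,847.29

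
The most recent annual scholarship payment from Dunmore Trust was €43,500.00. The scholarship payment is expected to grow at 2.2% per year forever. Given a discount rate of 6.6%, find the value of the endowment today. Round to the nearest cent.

€1010386.36

D₁ = D₀ × (1 + g) = €43,500.00 × 1.022 = €44,457.0000
Growing perpetuity: P = D₁ / (r − g) = €44,457.0000 / (0.066 − 0.022) = €1,010,386.36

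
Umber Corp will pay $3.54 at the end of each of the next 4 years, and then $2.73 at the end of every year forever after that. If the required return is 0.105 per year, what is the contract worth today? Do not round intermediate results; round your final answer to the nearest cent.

PV of 4-year annuity: $3.54 × [1 − (1+0.105)^−4] / 0.105 = 11.10094
Perpetuity value at year 4: $2.73 / 0.105 = 26.00000
PV of perpetuity: 26.00000 / (1+0.105)^4 = 17.43911
Total PV = 11.10094 + 17.43911 = 28.54005

$28.54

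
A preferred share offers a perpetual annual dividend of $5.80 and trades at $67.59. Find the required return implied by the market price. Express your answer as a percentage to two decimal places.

8.58%

P = C/r ⇒ r = C/P = $5.80/$67.59 = 0.085812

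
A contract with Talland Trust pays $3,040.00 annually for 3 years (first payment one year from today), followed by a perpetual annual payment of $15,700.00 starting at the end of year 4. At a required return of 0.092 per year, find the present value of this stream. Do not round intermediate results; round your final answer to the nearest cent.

$138719.87

PV of 3-year annuity: $3,040.00 × [1 − (1+0.092)^−3] / 0.092 = 7667.78937
Perpetuity value at year 3: $15,700.00 / 0.092 = 170652.17391
PV of perpetuity: 170652.17391 / (1+0.092)^3 = 131052.07749
Total PV = 7667.78937 + 131052.07749 = 138719.86686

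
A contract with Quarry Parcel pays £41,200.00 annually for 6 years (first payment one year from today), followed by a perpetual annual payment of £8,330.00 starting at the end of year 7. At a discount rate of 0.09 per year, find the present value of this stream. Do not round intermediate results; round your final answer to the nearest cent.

£240007.70

PV of 6-year annuity: £41,200.00 × [1 − (1+0.09)^−6] / 0.09 = 184819.84592
Perpetuity value at year 6: £8,330.00 / 0.09 = 92555.55556
PV of perpetuity: 92555.55556 / (1+0.09)^6 = 55187.85370
Total PV = 184819.84592 + 55187.85370 = 240007.69962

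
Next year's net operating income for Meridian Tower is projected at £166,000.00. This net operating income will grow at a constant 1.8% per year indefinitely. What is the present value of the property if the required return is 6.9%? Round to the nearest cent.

Growing perpetuity: P = D₁ / (r − g) = £166,000.0000 / (0.069 − 0.018) = £3,254,901.96

£3254901.96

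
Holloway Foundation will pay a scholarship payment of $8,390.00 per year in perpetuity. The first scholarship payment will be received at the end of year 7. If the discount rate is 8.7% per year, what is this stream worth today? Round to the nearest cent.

$58460.89

Value at end of year 6: C / r = $8,390.00 / 0.087 = $96,436.7816
Discount to today: PV = $96,436.7816 / (1 + 0.087)^6 = $96,436.7816 / 1.649595 = $58,460.89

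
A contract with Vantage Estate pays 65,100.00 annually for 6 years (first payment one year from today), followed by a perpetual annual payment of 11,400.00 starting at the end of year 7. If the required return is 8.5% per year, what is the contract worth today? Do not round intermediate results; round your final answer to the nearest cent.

PV of 6-year annuity: 65,100.00 × [1 − (1+0.085)^−6] / 0.085 = 296438.52474
Perpetuity value at year 6: 11,400.00 / 0.085 = 134117.64706
PV of perpetuity: 134117.64706 / (1+0.085)^6 = 82206.75333
Total PV = 296438.52474 + 82206.75333 = 378645.27806

378645.28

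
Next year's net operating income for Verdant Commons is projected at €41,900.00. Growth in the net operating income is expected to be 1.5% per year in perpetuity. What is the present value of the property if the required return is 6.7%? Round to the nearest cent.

Growing perpetuity: P = D₁ / (r − g) = €41,900.0000 / (0.067 − 0.015) = €805,769.23

€805769.23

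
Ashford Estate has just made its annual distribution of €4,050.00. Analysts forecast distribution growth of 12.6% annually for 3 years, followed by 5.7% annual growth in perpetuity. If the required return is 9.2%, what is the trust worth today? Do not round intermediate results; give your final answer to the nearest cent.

D_1 = 4560.30000
D_2 = 5134.89780
D_3 = 5781.89492
Terminal value at year 3: TV = D_3×(1+g_2)/(r−g_2) = 6111.46293/0.035 = 174613.22667
P_0 = D_1/(1+r)^1 + D_2/(1+r)^2 + D_3/(1+r)^3 + TV/(1+r)^3
    = 4176.09890 + 4306.12396 + 4440.19742 + 134093.96193 = 147016.38221

€147016.38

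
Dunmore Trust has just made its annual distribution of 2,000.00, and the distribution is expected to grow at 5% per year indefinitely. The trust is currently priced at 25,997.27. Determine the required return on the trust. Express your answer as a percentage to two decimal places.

13.08%

D₁ = 2,000.00 × 1.05 = 2,100.0000
P = D₁/(r − g) ⇒ r = D₁/P + g = 2,100.0000/25,997.27 + 0.05 = 0.080778 + 0.05 = 0.130778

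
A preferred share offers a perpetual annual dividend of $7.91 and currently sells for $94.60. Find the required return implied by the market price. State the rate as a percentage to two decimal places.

8.36%

P = C/r ⇒ r = C/P = $7.91/$94.60 = 0.083615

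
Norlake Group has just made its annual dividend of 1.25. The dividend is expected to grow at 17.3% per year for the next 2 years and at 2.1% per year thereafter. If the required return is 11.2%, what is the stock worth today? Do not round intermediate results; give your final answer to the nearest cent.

18.32

D_1 = 1.46625
D_2 = 1.71991
Terminal value at year 2: TV = D_2×(1+g_2)/(r−g_2) = 1.75603/0.091 = 19.29703
P_0 = D_1/(1+r)^1 + D_2/(1+r)^2 + TV/(1+r)^2
    = 1.31857 + 1.39090 + 15.60561 = 18.31508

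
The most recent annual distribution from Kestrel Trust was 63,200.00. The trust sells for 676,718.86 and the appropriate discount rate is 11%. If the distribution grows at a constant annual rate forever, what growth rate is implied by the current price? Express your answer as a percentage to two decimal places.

1.52%

P = D₀(1+g)/(r−g) ⇒ P(r−g) = D₀(1+g) ⇒ g(P+D₀) = P·r − D₀
g = (P·r − D₀)/(P + D₀) = (676,718.86×0.11 − 63,200.00) / (676,718.86 + 63,200.00) = 0.015190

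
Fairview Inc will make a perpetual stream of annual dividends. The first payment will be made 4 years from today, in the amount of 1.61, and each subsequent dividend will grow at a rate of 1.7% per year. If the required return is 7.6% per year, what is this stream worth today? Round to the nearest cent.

Value at end of year 3: C₁ / (r − g) = 1.61 / (0.076 − 0.017) = 27.2881
Discount to today: PV = 27.2881 / (1 + 0.076)^3 = 27.2881 / 1.245767 = 21.90

21.90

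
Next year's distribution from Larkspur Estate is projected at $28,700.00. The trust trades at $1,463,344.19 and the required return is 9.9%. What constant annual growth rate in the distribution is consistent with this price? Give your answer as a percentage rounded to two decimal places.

7.94%

P = D₁/(r−g) ⇒ g = r − D₁/P = 0.099 − $28,700.00/$1,463,344.19 = 0.079387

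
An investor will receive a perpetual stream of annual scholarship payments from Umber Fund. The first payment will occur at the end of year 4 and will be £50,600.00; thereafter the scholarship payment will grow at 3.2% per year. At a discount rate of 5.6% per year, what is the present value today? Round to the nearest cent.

£1790389.49

Value at end of year 3: C₁ / (r − g) = £50,600.00 / (0.056 − 0.032) = £2,108,333.3333
Discount to today: PV = £2,108,333.3333 / (1 + 0.056)^3 = £2,108,333.3333 / 1.177584 = £1,790,389.49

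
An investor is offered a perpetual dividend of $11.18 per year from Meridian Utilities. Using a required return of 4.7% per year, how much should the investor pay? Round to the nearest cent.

$237.87

Level perpetuity: PV = C / r = $11.18 / 0.047 = $237.87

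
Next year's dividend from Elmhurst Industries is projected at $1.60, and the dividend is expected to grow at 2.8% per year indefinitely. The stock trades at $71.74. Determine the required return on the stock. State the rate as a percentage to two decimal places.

5.03%

P = D₁/(r − g) ⇒ r = D₁/P + g = $1.6000/$71.74 + 0.028 = 0.022303 + 0.028 = 0.050303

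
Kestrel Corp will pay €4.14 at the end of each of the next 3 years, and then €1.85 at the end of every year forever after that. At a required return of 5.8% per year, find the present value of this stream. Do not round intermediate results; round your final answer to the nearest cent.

€38.04

PV of 3-year annuity: €4.14 × [1 − (1+0.058)^−3] / 0.058 = 11.10735
Perpetuity value at year 3: €1.85 / 0.058 = 31.89655
PV of perpetuity: 31.89655 / (1+0.058)^3 = 26.93312
Total PV = 11.10735 + 26.93312 = 38.04047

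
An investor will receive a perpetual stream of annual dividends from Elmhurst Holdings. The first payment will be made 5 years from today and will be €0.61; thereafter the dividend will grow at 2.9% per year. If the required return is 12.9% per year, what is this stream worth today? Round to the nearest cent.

Value at end of year 4: C₁ / (r − g) = €0.61 / (0.129 − 0.029) = €6.1000
Discount to today: PV = €6.1000 / (1 + 0.129)^4 = €6.1000 / 1.624710 = €3.75

€3.75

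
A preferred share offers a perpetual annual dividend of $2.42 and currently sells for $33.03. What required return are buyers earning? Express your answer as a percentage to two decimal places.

P = C/r ⇒ r = C/P = $2.42/$33.03 = 0.073267

7.33%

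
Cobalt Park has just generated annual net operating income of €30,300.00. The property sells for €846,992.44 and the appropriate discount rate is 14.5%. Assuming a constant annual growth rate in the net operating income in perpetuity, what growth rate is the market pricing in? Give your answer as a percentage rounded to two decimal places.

10.55%

P = D₀(1+g)/(r−g) ⇒ P(r−g) = D₀(1+g) ⇒ g(P+D₀) = P·r − D₀
g = (P·r − D₀)/(P + D₀) = (€846,992.44×0.145 − €30,300.00) / (€846,992.44 + €30,300.00) = 0.105454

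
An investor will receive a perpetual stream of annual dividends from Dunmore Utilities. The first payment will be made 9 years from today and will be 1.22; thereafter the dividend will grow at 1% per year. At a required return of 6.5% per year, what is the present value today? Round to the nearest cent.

Value at end of year 8: C₁ / (r − g) = 1.22 / (0.065 − 0.01) = 22.1818
Discount to today: PV = 22.1818 / (1 + 0.065)^8 = 22.1818 / 1.654996 = 13.40

13.40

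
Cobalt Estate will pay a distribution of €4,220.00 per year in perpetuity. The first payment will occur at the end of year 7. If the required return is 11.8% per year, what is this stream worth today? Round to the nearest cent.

Value at end of year 6: C / r = €4,220.00 / 0.118 = €35,762.7119
Discount to today: PV = €35,762.7119 / (1 + 0.118)^6 = €35,762.7119 / 1.952769 = €18,313.85

€18313.85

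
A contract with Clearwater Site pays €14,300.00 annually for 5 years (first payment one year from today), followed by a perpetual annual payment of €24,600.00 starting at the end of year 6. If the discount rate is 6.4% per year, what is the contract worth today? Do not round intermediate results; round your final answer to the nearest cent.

€341455.73

PV of 5-year annuity: €14,300.00 × [1 − (1+0.064)^−5] / 0.064 = 59586.94239
Perpetuity value at year 5: €24,600.00 / 0.064 = 384375.00000
PV of perpetuity: 384375.00000 / (1+0.064)^5 = 281868.79141
Total PV = 59586.94239 + 281868.79141 = 341455.73380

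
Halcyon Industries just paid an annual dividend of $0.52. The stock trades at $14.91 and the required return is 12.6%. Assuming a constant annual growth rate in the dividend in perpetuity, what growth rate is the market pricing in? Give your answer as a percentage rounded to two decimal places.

P = D₀(1+g)/(r−g) ⇒ P(r−g) = D₀(1+g) ⇒ g(P+D₀) = P·r − D₀
g = (P·r − D₀)/(P + D₀) = ($14.91×0.126 − $0.52) / ($14.91 + $0.52) = 0.088053

8.81%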